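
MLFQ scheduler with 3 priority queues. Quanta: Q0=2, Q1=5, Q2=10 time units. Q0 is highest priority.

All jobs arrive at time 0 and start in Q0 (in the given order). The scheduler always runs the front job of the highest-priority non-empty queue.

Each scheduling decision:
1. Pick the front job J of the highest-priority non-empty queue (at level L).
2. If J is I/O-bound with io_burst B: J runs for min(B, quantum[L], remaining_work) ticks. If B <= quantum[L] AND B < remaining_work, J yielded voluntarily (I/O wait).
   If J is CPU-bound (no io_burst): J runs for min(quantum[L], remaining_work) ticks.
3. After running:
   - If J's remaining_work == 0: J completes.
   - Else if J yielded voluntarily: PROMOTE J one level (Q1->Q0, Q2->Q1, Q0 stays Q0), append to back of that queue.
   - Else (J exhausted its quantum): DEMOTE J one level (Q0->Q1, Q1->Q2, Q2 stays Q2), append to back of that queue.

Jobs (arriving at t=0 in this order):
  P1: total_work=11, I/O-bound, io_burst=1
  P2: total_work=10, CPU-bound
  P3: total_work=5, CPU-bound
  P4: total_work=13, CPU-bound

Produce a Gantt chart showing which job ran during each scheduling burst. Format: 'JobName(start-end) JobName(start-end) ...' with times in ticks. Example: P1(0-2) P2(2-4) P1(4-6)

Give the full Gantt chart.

t=0-1: P1@Q0 runs 1, rem=10, I/O yield, promote→Q0. Q0=[P2,P3,P4,P1] Q1=[] Q2=[]
t=1-3: P2@Q0 runs 2, rem=8, quantum used, demote→Q1. Q0=[P3,P4,P1] Q1=[P2] Q2=[]
t=3-5: P3@Q0 runs 2, rem=3, quantum used, demote→Q1. Q0=[P4,P1] Q1=[P2,P3] Q2=[]
t=5-7: P4@Q0 runs 2, rem=11, quantum used, demote→Q1. Q0=[P1] Q1=[P2,P3,P4] Q2=[]
t=7-8: P1@Q0 runs 1, rem=9, I/O yield, promote→Q0. Q0=[P1] Q1=[P2,P3,P4] Q2=[]
t=8-9: P1@Q0 runs 1, rem=8, I/O yield, promote→Q0. Q0=[P1] Q1=[P2,P3,P4] Q2=[]
t=9-10: P1@Q0 runs 1, rem=7, I/O yield, promote→Q0. Q0=[P1] Q1=[P2,P3,P4] Q2=[]
t=10-11: P1@Q0 runs 1, rem=6, I/O yield, promote→Q0. Q0=[P1] Q1=[P2,P3,P4] Q2=[]
t=11-12: P1@Q0 runs 1, rem=5, I/O yield, promote→Q0. Q0=[P1] Q1=[P2,P3,P4] Q2=[]
t=12-13: P1@Q0 runs 1, rem=4, I/O yield, promote→Q0. Q0=[P1] Q1=[P2,P3,P4] Q2=[]
t=13-14: P1@Q0 runs 1, rem=3, I/O yield, promote→Q0. Q0=[P1] Q1=[P2,P3,P4] Q2=[]
t=14-15: P1@Q0 runs 1, rem=2, I/O yield, promote→Q0. Q0=[P1] Q1=[P2,P3,P4] Q2=[]
t=15-16: P1@Q0 runs 1, rem=1, I/O yield, promote→Q0. Q0=[P1] Q1=[P2,P3,P4] Q2=[]
t=16-17: P1@Q0 runs 1, rem=0, completes. Q0=[] Q1=[P2,P3,P4] Q2=[]
t=17-22: P2@Q1 runs 5, rem=3, quantum used, demote→Q2. Q0=[] Q1=[P3,P4] Q2=[P2]
t=22-25: P3@Q1 runs 3, rem=0, completes. Q0=[] Q1=[P4] Q2=[P2]
t=25-30: P4@Q1 runs 5, rem=6, quantum used, demote→Q2. Q0=[] Q1=[] Q2=[P2,P4]
t=30-33: P2@Q2 runs 3, rem=0, completes. Q0=[] Q1=[] Q2=[P4]
t=33-39: P4@Q2 runs 6, rem=0, completes. Q0=[] Q1=[] Q2=[]

Answer: P1(0-1) P2(1-3) P3(3-5) P4(5-7) P1(7-8) P1(8-9) P1(9-10) P1(10-11) P1(11-12) P1(12-13) P1(13-14) P1(14-15) P1(15-16) P1(16-17) P2(17-22) P3(22-25) P4(25-30) P2(30-33) P4(33-39)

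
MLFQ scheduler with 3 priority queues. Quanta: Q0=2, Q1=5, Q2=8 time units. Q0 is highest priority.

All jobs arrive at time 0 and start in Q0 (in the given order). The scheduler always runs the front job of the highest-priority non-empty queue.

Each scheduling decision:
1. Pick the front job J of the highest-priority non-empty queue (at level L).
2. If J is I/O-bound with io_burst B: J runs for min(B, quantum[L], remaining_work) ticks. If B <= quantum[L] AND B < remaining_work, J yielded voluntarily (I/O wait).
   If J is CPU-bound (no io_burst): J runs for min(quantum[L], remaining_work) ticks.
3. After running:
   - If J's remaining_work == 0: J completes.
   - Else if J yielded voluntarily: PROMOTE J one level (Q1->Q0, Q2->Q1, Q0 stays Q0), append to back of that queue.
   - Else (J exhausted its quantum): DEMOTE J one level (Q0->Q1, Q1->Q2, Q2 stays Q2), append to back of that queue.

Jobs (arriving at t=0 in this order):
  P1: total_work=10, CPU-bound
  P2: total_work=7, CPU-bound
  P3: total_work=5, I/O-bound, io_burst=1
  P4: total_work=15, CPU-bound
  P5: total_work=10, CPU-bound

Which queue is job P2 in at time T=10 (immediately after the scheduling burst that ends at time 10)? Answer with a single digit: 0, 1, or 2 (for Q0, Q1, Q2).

Answer: 1

Derivation:
t=0-2: P1@Q0 runs 2, rem=8, quantum used, demote→Q1. Q0=[P2,P3,P4,P5] Q1=[P1] Q2=[]
t=2-4: P2@Q0 runs 2, rem=5, quantum used, demote→Q1. Q0=[P3,P4,P5] Q1=[P1,P2] Q2=[]
t=4-5: P3@Q0 runs 1, rem=4, I/O yield, promote→Q0. Q0=[P4,P5,P3] Q1=[P1,P2] Q2=[]
t=5-7: P4@Q0 runs 2, rem=13, quantum used, demote→Q1. Q0=[P5,P3] Q1=[P1,P2,P4] Q2=[]
t=7-9: P5@Q0 runs 2, rem=8, quantum used, demote→Q1. Q0=[P3] Q1=[P1,P2,P4,P5] Q2=[]
t=9-10: P3@Q0 runs 1, rem=3, I/O yield, promote→Q0. Q0=[P3] Q1=[P1,P2,P4,P5] Q2=[]
t=10-11: P3@Q0 runs 1, rem=2, I/O yield, promote→Q0. Q0=[P3] Q1=[P1,P2,P4,P5] Q2=[]
t=11-12: P3@Q0 runs 1, rem=1, I/O yield, promote→Q0. Q0=[P3] Q1=[P1,P2,P4,P5] Q2=[]
t=12-13: P3@Q0 runs 1, rem=0, completes. Q0=[] Q1=[P1,P2,P4,P5] Q2=[]
t=13-18: P1@Q1 runs 5, rem=3, quantum used, demote→Q2. Q0=[] Q1=[P2,P4,P5] Q2=[P1]
t=18-23: P2@Q1 runs 5, rem=0, completes. Q0=[] Q1=[P4,P5] Q2=[P1]
t=23-28: P4@Q1 runs 5, rem=8, quantum used, demote→Q2. Q0=[] Q1=[P5] Q2=[P1,P4]
t=28-33: P5@Q1 runs 5, rem=3, quantum used, demote→Q2. Q0=[] Q1=[] Q2=[P1,P4,P5]
t=33-36: P1@Q2 runs 3, rem=0, completes. Q0=[] Q1=[] Q2=[P4,P5]
t=36-44: P4@Q2 runs 8, rem=0, completes. Q0=[] Q1=[] Q2=[P5]
t=44-47: P5@Q2 runs 3, rem=0, completes. Q0=[] Q1=[] Q2=[]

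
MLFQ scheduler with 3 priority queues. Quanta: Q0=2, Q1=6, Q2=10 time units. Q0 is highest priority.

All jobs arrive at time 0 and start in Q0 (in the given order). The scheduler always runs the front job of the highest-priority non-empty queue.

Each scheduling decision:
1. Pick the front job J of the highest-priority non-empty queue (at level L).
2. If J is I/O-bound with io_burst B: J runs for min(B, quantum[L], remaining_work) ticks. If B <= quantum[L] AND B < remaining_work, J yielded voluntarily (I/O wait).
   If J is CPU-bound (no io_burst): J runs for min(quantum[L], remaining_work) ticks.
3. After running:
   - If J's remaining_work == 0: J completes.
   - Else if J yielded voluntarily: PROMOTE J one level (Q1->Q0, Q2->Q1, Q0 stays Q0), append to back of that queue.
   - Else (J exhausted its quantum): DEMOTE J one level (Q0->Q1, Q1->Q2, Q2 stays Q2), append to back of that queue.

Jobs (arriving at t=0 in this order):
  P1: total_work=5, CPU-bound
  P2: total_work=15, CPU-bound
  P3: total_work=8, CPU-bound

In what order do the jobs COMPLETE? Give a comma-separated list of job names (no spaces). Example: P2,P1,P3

t=0-2: P1@Q0 runs 2, rem=3, quantum used, demote→Q1. Q0=[P2,P3] Q1=[P1] Q2=[]
t=2-4: P2@Q0 runs 2, rem=13, quantum used, demote→Q1. Q0=[P3] Q1=[P1,P2] Q2=[]
t=4-6: P3@Q0 runs 2, rem=6, quantum used, demote→Q1. Q0=[] Q1=[P1,P2,P3] Q2=[]
t=6-9: P1@Q1 runs 3, rem=0, completes. Q0=[] Q1=[P2,P3] Q2=[]
t=9-15: P2@Q1 runs 6, rem=7, quantum used, demote→Q2. Q0=[] Q1=[P3] Q2=[P2]
t=15-21: P3@Q1 runs 6, rem=0, completes. Q0=[] Q1=[] Q2=[P2]
t=21-28: P2@Q2 runs 7, rem=0, completes. Q0=[] Q1=[] Q2=[]

Answer: P1,P3,P2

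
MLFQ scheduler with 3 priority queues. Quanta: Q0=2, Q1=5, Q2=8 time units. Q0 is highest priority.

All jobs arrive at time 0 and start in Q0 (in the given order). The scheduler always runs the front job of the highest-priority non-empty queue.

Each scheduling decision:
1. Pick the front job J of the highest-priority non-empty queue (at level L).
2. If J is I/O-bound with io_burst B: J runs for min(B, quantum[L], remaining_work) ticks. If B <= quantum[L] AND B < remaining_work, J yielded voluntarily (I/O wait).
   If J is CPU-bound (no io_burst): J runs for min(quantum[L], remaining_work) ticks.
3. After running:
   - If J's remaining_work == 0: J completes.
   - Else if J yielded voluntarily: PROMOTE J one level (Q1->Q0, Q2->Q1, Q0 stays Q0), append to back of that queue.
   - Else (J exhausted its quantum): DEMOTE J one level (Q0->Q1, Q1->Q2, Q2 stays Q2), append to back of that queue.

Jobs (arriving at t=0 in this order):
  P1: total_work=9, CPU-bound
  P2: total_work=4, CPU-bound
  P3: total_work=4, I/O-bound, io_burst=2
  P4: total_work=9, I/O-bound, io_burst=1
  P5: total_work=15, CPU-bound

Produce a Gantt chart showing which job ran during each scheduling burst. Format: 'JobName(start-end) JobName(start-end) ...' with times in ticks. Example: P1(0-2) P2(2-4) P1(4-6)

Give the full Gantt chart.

Answer: P1(0-2) P2(2-4) P3(4-6) P4(6-7) P5(7-9) P3(9-11) P4(11-12) P4(12-13) P4(13-14) P4(14-15) P4(15-16) P4(16-17) P4(17-18) P4(18-19) P1(19-24) P2(24-26) P5(26-31) P1(31-33) P5(33-41)

Derivation:
t=0-2: P1@Q0 runs 2, rem=7, quantum used, demote→Q1. Q0=[P2,P3,P4,P5] Q1=[P1] Q2=[]
t=2-4: P2@Q0 runs 2, rem=2, quantum used, demote→Q1. Q0=[P3,P4,P5] Q1=[P1,P2] Q2=[]
t=4-6: P3@Q0 runs 2, rem=2, I/O yield, promote→Q0. Q0=[P4,P5,P3] Q1=[P1,P2] Q2=[]
t=6-7: P4@Q0 runs 1, rem=8, I/O yield, promote→Q0. Q0=[P5,P3,P4] Q1=[P1,P2] Q2=[]
t=7-9: P5@Q0 runs 2, rem=13, quantum used, demote→Q1. Q0=[P3,P4] Q1=[P1,P2,P5] Q2=[]
t=9-11: P3@Q0 runs 2, rem=0, completes. Q0=[P4] Q1=[P1,P2,P5] Q2=[]
t=11-12: P4@Q0 runs 1, rem=7, I/O yield, promote→Q0. Q0=[P4] Q1=[P1,P2,P5] Q2=[]
t=12-13: P4@Q0 runs 1, rem=6, I/O yield, promote→Q0. Q0=[P4] Q1=[P1,P2,P5] Q2=[]
t=13-14: P4@Q0 runs 1, rem=5, I/O yield, promote→Q0. Q0=[P4] Q1=[P1,P2,P5] Q2=[]
t=14-15: P4@Q0 runs 1, rem=4, I/O yield, promote→Q0. Q0=[P4] Q1=[P1,P2,P5] Q2=[]
t=15-16: P4@Q0 runs 1, rem=3, I/O yield, promote→Q0. Q0=[P4] Q1=[P1,P2,P5] Q2=[]
t=16-17: P4@Q0 runs 1, rem=2, I/O yield, promote→Q0. Q0=[P4] Q1=[P1,P2,P5] Q2=[]
t=17-18: P4@Q0 runs 1, rem=1, I/O yield, promote→Q0. Q0=[P4] Q1=[P1,P2,P5] Q2=[]
t=18-19: P4@Q0 runs 1, rem=0, completes. Q0=[] Q1=[P1,P2,P5] Q2=[]
t=19-24: P1@Q1 runs 5, rem=2, quantum used, demote→Q2. Q0=[] Q1=[P2,P5] Q2=[P1]
t=24-26: P2@Q1 runs 2, rem=0, completes. Q0=[] Q1=[P5] Q2=[P1]
t=26-31: P5@Q1 runs 5, rem=8, quantum used, demote→Q2. Q0=[] Q1=[] Q2=[P1,P5]
t=31-33: P1@Q2 runs 2, rem=0, completes. Q0=[] Q1=[] Q2=[P5]
t=33-41: P5@Q2 runs 8, rem=0, completes. Q0=[] Q1=[] Q2=[]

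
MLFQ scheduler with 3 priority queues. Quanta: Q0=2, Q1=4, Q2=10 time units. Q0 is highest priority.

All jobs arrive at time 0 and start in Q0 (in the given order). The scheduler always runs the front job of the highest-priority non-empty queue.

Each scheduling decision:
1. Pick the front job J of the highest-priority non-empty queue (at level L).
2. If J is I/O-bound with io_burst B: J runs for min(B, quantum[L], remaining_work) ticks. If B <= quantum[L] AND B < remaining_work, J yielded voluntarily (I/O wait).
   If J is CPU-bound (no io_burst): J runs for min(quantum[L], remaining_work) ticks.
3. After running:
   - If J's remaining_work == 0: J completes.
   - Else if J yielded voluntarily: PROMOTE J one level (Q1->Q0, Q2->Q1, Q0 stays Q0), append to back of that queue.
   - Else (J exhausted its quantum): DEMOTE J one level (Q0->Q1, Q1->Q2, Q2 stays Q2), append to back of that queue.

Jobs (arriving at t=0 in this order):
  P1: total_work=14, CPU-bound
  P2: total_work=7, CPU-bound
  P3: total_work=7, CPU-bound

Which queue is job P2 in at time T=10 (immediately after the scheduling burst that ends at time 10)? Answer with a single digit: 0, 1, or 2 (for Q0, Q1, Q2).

t=0-2: P1@Q0 runs 2, rem=12, quantum used, demote→Q1. Q0=[P2,P3] Q1=[P1] Q2=[]
t=2-4: P2@Q0 runs 2, rem=5, quantum used, demote→Q1. Q0=[P3] Q1=[P1,P2] Q2=[]
t=4-6: P3@Q0 runs 2, rem=5, quantum used, demote→Q1. Q0=[] Q1=[P1,P2,P3] Q2=[]
t=6-10: P1@Q1 runs 4, rem=8, quantum used, demote→Q2. Q0=[] Q1=[P2,P3] Q2=[P1]
t=10-14: P2@Q1 runs 4, rem=1, quantum used, demote→Q2. Q0=[] Q1=[P3] Q2=[P1,P2]
t=14-18: P3@Q1 runs 4, rem=1, quantum used, demote→Q2. Q0=[] Q1=[] Q2=[P1,P2,P3]
t=18-26: P1@Q2 runs 8, rem=0, completes. Q0=[] Q1=[] Q2=[P2,P3]
t=26-27: P2@Q2 runs 1, rem=0, completes. Q0=[] Q1=[] Q2=[P3]
t=27-28: P3@Q2 runs 1, rem=0, completes. Q0=[] Q1=[] Q2=[]

Answer: 1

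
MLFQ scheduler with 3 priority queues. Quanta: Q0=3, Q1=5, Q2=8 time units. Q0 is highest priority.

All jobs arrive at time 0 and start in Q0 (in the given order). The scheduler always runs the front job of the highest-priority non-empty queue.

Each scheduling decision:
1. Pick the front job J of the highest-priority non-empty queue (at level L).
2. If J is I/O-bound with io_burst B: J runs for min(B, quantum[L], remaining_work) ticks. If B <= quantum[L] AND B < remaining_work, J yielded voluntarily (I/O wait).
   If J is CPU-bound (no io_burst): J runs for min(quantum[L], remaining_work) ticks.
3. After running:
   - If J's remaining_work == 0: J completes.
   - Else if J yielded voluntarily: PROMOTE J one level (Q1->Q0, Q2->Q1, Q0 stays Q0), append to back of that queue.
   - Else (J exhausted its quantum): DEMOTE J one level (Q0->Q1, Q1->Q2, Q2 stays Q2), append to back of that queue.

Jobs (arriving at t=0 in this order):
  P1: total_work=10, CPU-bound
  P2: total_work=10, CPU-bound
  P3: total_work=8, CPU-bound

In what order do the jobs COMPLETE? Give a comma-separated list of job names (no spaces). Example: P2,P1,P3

Answer: P3,P1,P2

Derivation:
t=0-3: P1@Q0 runs 3, rem=7, quantum used, demote→Q1. Q0=[P2,P3] Q1=[P1] Q2=[]
t=3-6: P2@Q0 runs 3, rem=7, quantum used, demote→Q1. Q0=[P3] Q1=[P1,P2] Q2=[]
t=6-9: P3@Q0 runs 3, rem=5, quantum used, demote→Q1. Q0=[] Q1=[P1,P2,P3] Q2=[]
t=9-14: P1@Q1 runs 5, rem=2, quantum used, demote→Q2. Q0=[] Q1=[P2,P3] Q2=[P1]
t=14-19: P2@Q1 runs 5, rem=2, quantum used, demote→Q2. Q0=[] Q1=[P3] Q2=[P1,P2]
t=19-24: P3@Q1 runs 5, rem=0, completes. Q0=[] Q1=[] Q2=[P1,P2]
t=24-26: P1@Q2 runs 2, rem=0, completes. Q0=[] Q1=[] Q2=[P2]
t=26-28: P2@Q2 runs 2, rem=0, completes. Q0=[] Q1=[] Q2=[]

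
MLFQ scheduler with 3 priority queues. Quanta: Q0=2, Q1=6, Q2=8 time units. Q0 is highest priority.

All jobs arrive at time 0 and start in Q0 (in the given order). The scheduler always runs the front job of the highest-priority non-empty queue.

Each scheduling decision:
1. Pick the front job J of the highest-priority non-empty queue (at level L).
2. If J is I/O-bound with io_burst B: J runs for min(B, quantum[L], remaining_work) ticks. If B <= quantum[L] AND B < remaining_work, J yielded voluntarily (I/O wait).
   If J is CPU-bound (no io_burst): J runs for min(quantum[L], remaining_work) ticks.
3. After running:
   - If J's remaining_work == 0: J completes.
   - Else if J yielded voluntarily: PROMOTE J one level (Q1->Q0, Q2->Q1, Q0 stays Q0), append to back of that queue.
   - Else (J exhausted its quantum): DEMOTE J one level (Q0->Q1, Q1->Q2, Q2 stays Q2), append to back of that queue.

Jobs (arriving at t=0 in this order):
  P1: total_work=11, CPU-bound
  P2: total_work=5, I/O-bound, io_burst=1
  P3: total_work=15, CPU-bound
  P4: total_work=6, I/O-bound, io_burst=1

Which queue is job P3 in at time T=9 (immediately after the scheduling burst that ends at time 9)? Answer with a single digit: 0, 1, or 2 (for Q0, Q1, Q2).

Answer: 1

Derivation:
t=0-2: P1@Q0 runs 2, rem=9, quantum used, demote→Q1. Q0=[P2,P3,P4] Q1=[P1] Q2=[]
t=2-3: P2@Q0 runs 1, rem=4, I/O yield, promote→Q0. Q0=[P3,P4,P2] Q1=[P1] Q2=[]
t=3-5: P3@Q0 runs 2, rem=13, quantum used, demote→Q1. Q0=[P4,P2] Q1=[P1,P3] Q2=[]
t=5-6: P4@Q0 runs 1, rem=5, I/O yield, promote→Q0. Q0=[P2,P4] Q1=[P1,P3] Q2=[]
t=6-7: P2@Q0 runs 1, rem=3, I/O yield, promote→Q0. Q0=[P4,P2] Q1=[P1,P3] Q2=[]
t=7-8: P4@Q0 runs 1, rem=4, I/O yield, promote→Q0. Q0=[P2,P4] Q1=[P1,P3] Q2=[]
t=8-9: P2@Q0 runs 1, rem=2, I/O yield, promote→Q0. Q0=[P4,P2] Q1=[P1,P3] Q2=[]
t=9-10: P4@Q0 runs 1, rem=3, I/O yield, promote→Q0. Q0=[P2,P4] Q1=[P1,P3] Q2=[]
t=10-11: P2@Q0 runs 1, rem=1, I/O yield, promote→Q0. Q0=[P4,P2] Q1=[P1,P3] Q2=[]
t=11-12: P4@Q0 runs 1, rem=2, I/O yield, promote→Q0. Q0=[P2,P4] Q1=[P1,P3] Q2=[]
t=12-13: P2@Q0 runs 1, rem=0, completes. Q0=[P4] Q1=[P1,P3] Q2=[]
t=13-14: P4@Q0 runs 1, rem=1, I/O yield, promote→Q0. Q0=[P4] Q1=[P1,P3] Q2=[]
t=14-15: P4@Q0 runs 1, rem=0, completes. Q0=[] Q1=[P1,P3] Q2=[]
t=15-21: P1@Q1 runs 6, rem=3, quantum used, demote→Q2. Q0=[] Q1=[P3] Q2=[P1]
t=21-27: P3@Q1 runs 6, rem=7, quantum used, demote→Q2. Q0=[] Q1=[] Q2=[P1,P3]
t=27-30: P1@Q2 runs 3, rem=0, completes. Q0=[] Q1=[] Q2=[P3]
t=30-37: P3@Q2 runs 7, rem=0, completes. Q0=[] Q1=[] Q2=[]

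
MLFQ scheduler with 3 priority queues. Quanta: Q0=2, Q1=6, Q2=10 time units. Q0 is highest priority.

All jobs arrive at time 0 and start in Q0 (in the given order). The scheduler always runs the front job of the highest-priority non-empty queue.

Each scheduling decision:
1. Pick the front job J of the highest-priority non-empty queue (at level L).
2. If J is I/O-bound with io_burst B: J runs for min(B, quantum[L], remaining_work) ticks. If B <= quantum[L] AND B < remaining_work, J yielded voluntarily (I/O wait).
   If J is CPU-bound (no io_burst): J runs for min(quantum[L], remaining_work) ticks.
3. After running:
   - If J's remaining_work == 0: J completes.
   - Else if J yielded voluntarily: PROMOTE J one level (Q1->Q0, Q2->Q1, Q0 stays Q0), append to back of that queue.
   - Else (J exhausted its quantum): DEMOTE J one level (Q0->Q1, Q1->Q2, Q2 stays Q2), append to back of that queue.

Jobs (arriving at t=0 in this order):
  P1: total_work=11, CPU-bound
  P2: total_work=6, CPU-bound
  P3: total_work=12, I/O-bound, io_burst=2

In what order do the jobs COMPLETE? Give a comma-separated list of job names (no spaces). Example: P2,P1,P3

Answer: P3,P2,P1

Derivation:
t=0-2: P1@Q0 runs 2, rem=9, quantum used, demote→Q1. Q0=[P2,P3] Q1=[P1] Q2=[]
t=2-4: P2@Q0 runs 2, rem=4, quantum used, demote→Q1. Q0=[P3] Q1=[P1,P2] Q2=[]
t=4-6: P3@Q0 runs 2, rem=10, I/O yield, promote→Q0. Q0=[P3] Q1=[P1,P2] Q2=[]
t=6-8: P3@Q0 runs 2, rem=8, I/O yield, promote→Q0. Q0=[P3] Q1=[P1,P2] Q2=[]
t=8-10: P3@Q0 runs 2, rem=6, I/O yield, promote→Q0. Q0=[P3] Q1=[P1,P2] Q2=[]
t=10-12: P3@Q0 runs 2, rem=4, I/O yield, promote→Q0. Q0=[P3] Q1=[P1,P2] Q2=[]
t=12-14: P3@Q0 runs 2, rem=2, I/O yield, promote→Q0. Q0=[P3] Q1=[P1,P2] Q2=[]
t=14-16: P3@Q0 runs 2, rem=0, completes. Q0=[] Q1=[P1,P2] Q2=[]
t=16-22: P1@Q1 runs 6, rem=3, quantum used, demote→Q2. Q0=[] Q1=[P2] Q2=[P1]
t=22-26: P2@Q1 runs 4, rem=0, completes. Q0=[] Q1=[] Q2=[P1]
t=26-29: P1@Q2 runs 3, rem=0, completes. Q0=[] Q1=[] Q2=[]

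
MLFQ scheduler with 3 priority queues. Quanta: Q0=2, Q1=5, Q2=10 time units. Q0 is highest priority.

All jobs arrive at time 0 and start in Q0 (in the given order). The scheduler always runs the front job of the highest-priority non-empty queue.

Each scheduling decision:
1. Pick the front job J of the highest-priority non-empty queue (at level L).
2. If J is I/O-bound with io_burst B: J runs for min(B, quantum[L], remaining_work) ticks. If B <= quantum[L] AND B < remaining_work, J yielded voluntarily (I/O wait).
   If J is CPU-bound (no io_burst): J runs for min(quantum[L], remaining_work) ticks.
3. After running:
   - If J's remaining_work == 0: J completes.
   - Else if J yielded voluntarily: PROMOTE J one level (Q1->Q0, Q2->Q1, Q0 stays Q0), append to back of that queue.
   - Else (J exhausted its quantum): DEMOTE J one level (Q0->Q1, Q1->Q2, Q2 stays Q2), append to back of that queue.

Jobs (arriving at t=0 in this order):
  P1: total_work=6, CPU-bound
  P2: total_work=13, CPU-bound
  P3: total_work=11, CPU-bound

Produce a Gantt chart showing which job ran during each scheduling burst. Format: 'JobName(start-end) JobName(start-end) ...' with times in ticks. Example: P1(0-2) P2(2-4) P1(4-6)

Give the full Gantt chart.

Answer: P1(0-2) P2(2-4) P3(4-6) P1(6-10) P2(10-15) P3(15-20) P2(20-26) P3(26-30)

Derivation:
t=0-2: P1@Q0 runs 2, rem=4, quantum used, demote→Q1. Q0=[P2,P3] Q1=[P1] Q2=[]
t=2-4: P2@Q0 runs 2, rem=11, quantum used, demote→Q1. Q0=[P3] Q1=[P1,P2] Q2=[]
t=4-6: P3@Q0 runs 2, rem=9, quantum used, demote→Q1. Q0=[] Q1=[P1,P2,P3] Q2=[]
t=6-10: P1@Q1 runs 4, rem=0, completes. Q0=[] Q1=[P2,P3] Q2=[]
t=10-15: P2@Q1 runs 5, rem=6, quantum used, demote→Q2. Q0=[] Q1=[P3] Q2=[P2]
t=15-20: P3@Q1 runs 5, rem=4, quantum used, demote→Q2. Q0=[] Q1=[] Q2=[P2,P3]
t=20-26: P2@Q2 runs 6, rem=0, completes. Q0=[] Q1=[] Q2=[P3]
t=26-30: P3@Q2 runs 4, rem=0, completes. Q0=[] Q1=[] Q2=[]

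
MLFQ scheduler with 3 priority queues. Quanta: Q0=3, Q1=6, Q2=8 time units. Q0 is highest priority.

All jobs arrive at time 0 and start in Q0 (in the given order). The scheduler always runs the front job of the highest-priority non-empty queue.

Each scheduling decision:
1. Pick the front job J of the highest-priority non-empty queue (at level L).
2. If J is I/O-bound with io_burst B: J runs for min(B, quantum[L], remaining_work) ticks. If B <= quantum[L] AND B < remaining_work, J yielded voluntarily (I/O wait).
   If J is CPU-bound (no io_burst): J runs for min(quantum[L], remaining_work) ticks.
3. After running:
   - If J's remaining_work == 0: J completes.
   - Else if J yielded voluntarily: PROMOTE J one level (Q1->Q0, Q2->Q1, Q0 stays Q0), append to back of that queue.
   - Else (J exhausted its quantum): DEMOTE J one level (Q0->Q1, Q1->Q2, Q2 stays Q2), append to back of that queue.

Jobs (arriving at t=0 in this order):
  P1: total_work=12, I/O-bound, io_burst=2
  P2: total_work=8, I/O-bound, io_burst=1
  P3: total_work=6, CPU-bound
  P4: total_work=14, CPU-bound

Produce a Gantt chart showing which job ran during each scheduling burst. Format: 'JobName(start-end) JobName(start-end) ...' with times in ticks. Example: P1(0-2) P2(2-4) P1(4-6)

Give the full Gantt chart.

Answer: P1(0-2) P2(2-3) P3(3-6) P4(6-9) P1(9-11) P2(11-12) P1(12-14) P2(14-15) P1(15-17) P2(17-18) P1(18-20) P2(20-21) P1(21-23) P2(23-24) P2(24-25) P2(25-26) P3(26-29) P4(29-35) P4(35-40)

Derivation:
t=0-2: P1@Q0 runs 2, rem=10, I/O yield, promote→Q0. Q0=[P2,P3,P4,P1] Q1=[] Q2=[]
t=2-3: P2@Q0 runs 1, rem=7, I/O yield, promote→Q0. Q0=[P3,P4,P1,P2] Q1=[] Q2=[]
t=3-6: P3@Q0 runs 3, rem=3, quantum used, demote→Q1. Q0=[P4,P1,P2] Q1=[P3] Q2=[]
t=6-9: P4@Q0 runs 3, rem=11, quantum used, demote→Q1. Q0=[P1,P2] Q1=[P3,P4] Q2=[]
t=9-11: P1@Q0 runs 2, rem=8, I/O yield, promote→Q0. Q0=[P2,P1] Q1=[P3,P4] Q2=[]
t=11-12: P2@Q0 runs 1, rem=6, I/O yield, promote→Q0. Q0=[P1,P2] Q1=[P3,P4] Q2=[]
t=12-14: P1@Q0 runs 2, rem=6, I/O yield, promote→Q0. Q0=[P2,P1] Q1=[P3,P4] Q2=[]
t=14-15: P2@Q0 runs 1, rem=5, I/O yield, promote→Q0. Q0=[P1,P2] Q1=[P3,P4] Q2=[]
t=15-17: P1@Q0 runs 2, rem=4, I/O yield, promote→Q0. Q0=[P2,P1] Q1=[P3,P4] Q2=[]
t=17-18: P2@Q0 runs 1, rem=4, I/O yield, promote→Q0. Q0=[P1,P2] Q1=[P3,P4] Q2=[]
t=18-20: P1@Q0 runs 2, rem=2, I/O yield, promote→Q0. Q0=[P2,P1] Q1=[P3,P4] Q2=[]
t=20-21: P2@Q0 runs 1, rem=3, I/O yield, promote→Q0. Q0=[P1,P2] Q1=[P3,P4] Q2=[]
t=21-23: P1@Q0 runs 2, rem=0, completes. Q0=[P2] Q1=[P3,P4] Q2=[]
t=23-24: P2@Q0 runs 1, rem=2, I/O yield, promote→Q0. Q0=[P2] Q1=[P3,P4] Q2=[]
t=24-25: P2@Q0 runs 1, rem=1, I/O yield, promote→Q0. Q0=[P2] Q1=[P3,P4] Q2=[]
t=25-26: P2@Q0 runs 1, rem=0, completes. Q0=[] Q1=[P3,P4] Q2=[]
t=26-29: P3@Q1 runs 3, rem=0, completes. Q0=[] Q1=[P4] Q2=[]
t=29-35: P4@Q1 runs 6, rem=5, quantum used, demote→Q2. Q0=[] Q1=[] Q2=[P4]
t=35-40: P4@Q2 runs 5, rem=0, completes. Q0=[] Q1=[] Q2=[]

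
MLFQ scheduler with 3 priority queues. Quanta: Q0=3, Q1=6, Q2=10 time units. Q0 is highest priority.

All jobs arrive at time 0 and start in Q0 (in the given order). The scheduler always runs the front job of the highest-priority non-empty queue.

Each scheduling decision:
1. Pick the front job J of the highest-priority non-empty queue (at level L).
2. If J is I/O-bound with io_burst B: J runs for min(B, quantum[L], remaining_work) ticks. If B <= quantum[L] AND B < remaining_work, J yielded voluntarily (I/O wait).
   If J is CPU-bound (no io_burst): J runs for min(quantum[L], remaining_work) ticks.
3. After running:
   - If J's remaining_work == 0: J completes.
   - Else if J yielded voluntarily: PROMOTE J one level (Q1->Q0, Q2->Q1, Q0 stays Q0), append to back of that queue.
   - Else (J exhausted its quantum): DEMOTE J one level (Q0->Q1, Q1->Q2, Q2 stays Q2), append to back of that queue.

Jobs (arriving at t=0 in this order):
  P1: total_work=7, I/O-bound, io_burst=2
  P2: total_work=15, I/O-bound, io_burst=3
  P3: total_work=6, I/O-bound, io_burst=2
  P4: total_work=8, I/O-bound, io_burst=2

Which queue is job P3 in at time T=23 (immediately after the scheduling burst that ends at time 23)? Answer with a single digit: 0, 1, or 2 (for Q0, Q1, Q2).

Answer: 0

Derivation:
t=0-2: P1@Q0 runs 2, rem=5, I/O yield, promote→Q0. Q0=[P2,P3,P4,P1] Q1=[] Q2=[]
t=2-5: P2@Q0 runs 3, rem=12, I/O yield, promote→Q0. Q0=[P3,P4,P1,P2] Q1=[] Q2=[]
t=5-7: P3@Q0 runs 2, rem=4, I/O yield, promote→Q0. Q0=[P4,P1,P2,P3] Q1=[] Q2=[]
t=7-9: P4@Q0 runs 2, rem=6, I/O yield, promote→Q0. Q0=[P1,P2,P3,P4] Q1=[] Q2=[]
t=9-11: P1@Q0 runs 2, rem=3, I/O yield, promote→Q0. Q0=[P2,P3,P4,P1] Q1=[] Q2=[]
t=11-14: P2@Q0 runs 3, rem=9, I/O yield, promote→Q0. Q0=[P3,P4,P1,P2] Q1=[] Q2=[]
t=14-16: P3@Q0 runs 2, rem=2, I/O yield, promote→Q0. Q0=[P4,P1,P2,P3] Q1=[] Q2=[]
t=16-18: P4@Q0 runs 2, rem=4, I/O yield, promote→Q0. Q0=[P1,P2,P3,P4] Q1=[] Q2=[]
t=18-20: P1@Q0 runs 2, rem=1, I/O yield, promote→Q0. Q0=[P2,P3,P4,P1] Q1=[] Q2=[]
t=20-23: P2@Q0 runs 3, rem=6, I/O yield, promote→Q0. Q0=[P3,P4,P1,P2] Q1=[] Q2=[]
t=23-25: P3@Q0 runs 2, rem=0, completes. Q0=[P4,P1,P2] Q1=[] Q2=[]
t=25-27: P4@Q0 runs 2, rem=2, I/O yield, promote→Q0. Q0=[P1,P2,P4] Q1=[] Q2=[]
t=27-28: P1@Q0 runs 1, rem=0, completes. Q0=[P2,P4] Q1=[] Q2=[]
t=28-31: P2@Q0 runs 3, rem=3, I/O yield, promote→Q0. Q0=[P4,P2] Q1=[] Q2=[]
t=31-33: P4@Q0 runs 2, rem=0, completes. Q0=[P2] Q1=[] Q2=[]
t=33-36: P2@Q0 runs 3, rem=0, completes. Q0=[] Q1=[] Q2=[]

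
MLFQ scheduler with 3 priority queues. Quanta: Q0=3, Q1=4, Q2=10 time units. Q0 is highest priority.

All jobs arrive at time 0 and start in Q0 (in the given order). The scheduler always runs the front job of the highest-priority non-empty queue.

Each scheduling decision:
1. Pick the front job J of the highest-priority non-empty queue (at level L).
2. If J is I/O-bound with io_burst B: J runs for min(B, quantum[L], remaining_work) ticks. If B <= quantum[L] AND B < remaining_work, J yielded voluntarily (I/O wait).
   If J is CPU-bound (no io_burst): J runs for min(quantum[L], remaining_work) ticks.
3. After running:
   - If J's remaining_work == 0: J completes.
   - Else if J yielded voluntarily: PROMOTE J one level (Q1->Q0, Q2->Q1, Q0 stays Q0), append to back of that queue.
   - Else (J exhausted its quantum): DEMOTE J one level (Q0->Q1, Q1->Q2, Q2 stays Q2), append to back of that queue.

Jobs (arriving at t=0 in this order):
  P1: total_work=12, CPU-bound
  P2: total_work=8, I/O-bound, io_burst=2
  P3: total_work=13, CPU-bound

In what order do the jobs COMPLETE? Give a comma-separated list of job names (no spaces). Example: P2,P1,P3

Answer: P2,P1,P3

Derivation:
t=0-3: P1@Q0 runs 3, rem=9, quantum used, demote→Q1. Q0=[P2,P3] Q1=[P1] Q2=[]
t=3-5: P2@Q0 runs 2, rem=6, I/O yield, promote→Q0. Q0=[P3,P2] Q1=[P1] Q2=[]
t=5-8: P3@Q0 runs 3, rem=10, quantum used, demote→Q1. Q0=[P2] Q1=[P1,P3] Q2=[]
t=8-10: P2@Q0 runs 2, rem=4, I/O yield, promote→Q0. Q0=[P2] Q1=[P1,P3] Q2=[]
t=10-12: P2@Q0 runs 2, rem=2, I/O yield, promote→Q0. Q0=[P2] Q1=[P1,P3] Q2=[]
t=12-14: P2@Q0 runs 2, rem=0, completes. Q0=[] Q1=[P1,P3] Q2=[]
t=14-18: P1@Q1 runs 4, rem=5, quantum used, demote→Q2. Q0=[] Q1=[P3] Q2=[P1]
t=18-22: P3@Q1 runs 4, rem=6, quantum used, demote→Q2. Q0=[] Q1=[] Q2=[P1,P3]
t=22-27: P1@Q2 runs 5, rem=0, completes. Q0=[] Q1=[] Q2=[P3]
t=27-33: P3@Q2 runs 6, rem=0, completes. Q0=[] Q1=[] Q2=[]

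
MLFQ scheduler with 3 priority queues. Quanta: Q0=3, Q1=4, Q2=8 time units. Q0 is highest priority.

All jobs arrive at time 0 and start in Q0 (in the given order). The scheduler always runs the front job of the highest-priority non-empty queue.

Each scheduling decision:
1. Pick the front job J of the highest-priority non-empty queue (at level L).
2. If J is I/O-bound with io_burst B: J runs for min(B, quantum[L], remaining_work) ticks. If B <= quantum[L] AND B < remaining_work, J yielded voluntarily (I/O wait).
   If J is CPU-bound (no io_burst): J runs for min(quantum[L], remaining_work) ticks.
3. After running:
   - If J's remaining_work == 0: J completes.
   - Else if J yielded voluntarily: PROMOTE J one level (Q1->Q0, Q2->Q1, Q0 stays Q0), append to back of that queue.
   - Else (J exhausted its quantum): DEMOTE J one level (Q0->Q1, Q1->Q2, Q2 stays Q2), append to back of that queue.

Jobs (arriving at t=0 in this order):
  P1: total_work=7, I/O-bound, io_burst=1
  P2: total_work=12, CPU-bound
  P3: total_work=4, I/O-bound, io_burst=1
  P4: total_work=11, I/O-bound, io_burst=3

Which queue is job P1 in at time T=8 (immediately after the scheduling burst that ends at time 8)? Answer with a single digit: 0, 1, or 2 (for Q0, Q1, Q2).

Answer: 0

Derivation:
t=0-1: P1@Q0 runs 1, rem=6, I/O yield, promote→Q0. Q0=[P2,P3,P4,P1] Q1=[] Q2=[]
t=1-4: P2@Q0 runs 3, rem=9, quantum used, demote→Q1. Q0=[P3,P4,P1] Q1=[P2] Q2=[]
t=4-5: P3@Q0 runs 1, rem=3, I/O yield, promote→Q0. Q0=[P4,P1,P3] Q1=[P2] Q2=[]
t=5-8: P4@Q0 runs 3, rem=8, I/O yield, promote→Q0. Q0=[P1,P3,P4] Q1=[P2] Q2=[]
t=8-9: P1@Q0 runs 1, rem=5, I/O yield, promote→Q0. Q0=[P3,P4,P1] Q1=[P2] Q2=[]
t=9-10: P3@Q0 runs 1, rem=2, I/O yield, promote→Q0. Q0=[P4,P1,P3] Q1=[P2] Q2=[]
t=10-13: P4@Q0 runs 3, rem=5, I/O yield, promote→Q0. Q0=[P1,P3,P4] Q1=[P2] Q2=[]
t=13-14: P1@Q0 runs 1, rem=4, I/O yield, promote→Q0. Q0=[P3,P4,P1] Q1=[P2] Q2=[]
t=14-15: P3@Q0 runs 1, rem=1, I/O yield, promote→Q0. Q0=[P4,P1,P3] Q1=[P2] Q2=[]
t=15-18: P4@Q0 runs 3, rem=2, I/O yield, promote→Q0. Q0=[P1,P3,P4] Q1=[P2] Q2=[]
t=18-19: P1@Q0 runs 1, rem=3, I/O yield, promote→Q0. Q0=[P3,P4,P1] Q1=[P2] Q2=[]
t=19-20: P3@Q0 runs 1, rem=0, completes. Q0=[P4,P1] Q1=[P2] Q2=[]
t=20-22: P4@Q0 runs 2, rem=0, completes. Q0=[P1] Q1=[P2] Q2=[]
t=22-23: P1@Q0 runs 1, rem=2, I/O yield, promote→Q0. Q0=[P1] Q1=[P2] Q2=[]
t=23-24: P1@Q0 runs 1, rem=1, I/O yield, promote→Q0. Q0=[P1] Q1=[P2] Q2=[]
t=24-25: P1@Q0 runs 1, rem=0, completes. Q0=[] Q1=[P2] Q2=[]
t=25-29: P2@Q1 runs 4, rem=5, quantum used, demote→Q2. Q0=[] Q1=[] Q2=[P2]
t=29-34: P2@Q2 runs 5, rem=0, completes. Q0=[] Q1=[] Q2=[]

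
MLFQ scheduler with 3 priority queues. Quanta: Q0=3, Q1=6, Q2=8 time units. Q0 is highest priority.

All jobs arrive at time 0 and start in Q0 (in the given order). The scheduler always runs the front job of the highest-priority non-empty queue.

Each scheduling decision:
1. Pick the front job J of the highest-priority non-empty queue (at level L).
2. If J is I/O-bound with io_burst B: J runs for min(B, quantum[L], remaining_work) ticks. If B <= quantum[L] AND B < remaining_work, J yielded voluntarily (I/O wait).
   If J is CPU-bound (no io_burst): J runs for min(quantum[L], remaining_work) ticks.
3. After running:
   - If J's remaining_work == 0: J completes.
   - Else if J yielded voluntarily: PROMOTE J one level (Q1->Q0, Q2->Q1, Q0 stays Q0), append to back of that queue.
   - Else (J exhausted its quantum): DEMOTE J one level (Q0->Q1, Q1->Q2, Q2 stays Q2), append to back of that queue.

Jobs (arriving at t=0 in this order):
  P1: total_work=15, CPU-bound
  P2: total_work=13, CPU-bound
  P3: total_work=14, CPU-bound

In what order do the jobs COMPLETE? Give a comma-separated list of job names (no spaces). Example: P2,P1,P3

Answer: P1,P2,P3

Derivation:
t=0-3: P1@Q0 runs 3, rem=12, quantum used, demote→Q1. Q0=[P2,P3] Q1=[P1] Q2=[]
t=3-6: P2@Q0 runs 3, rem=10, quantum used, demote→Q1. Q0=[P3] Q1=[P1,P2] Q2=[]
t=6-9: P3@Q0 runs 3, rem=11, quantum used, demote→Q1. Q0=[] Q1=[P1,P2,P3] Q2=[]
t=9-15: P1@Q1 runs 6, rem=6, quantum used, demote→Q2. Q0=[] Q1=[P2,P3] Q2=[P1]
t=15-21: P2@Q1 runs 6, rem=4, quantum used, demote→Q2. Q0=[] Q1=[P3] Q2=[P1,P2]
t=21-27: P3@Q1 runs 6, rem=5, quantum used, demote→Q2. Q0=[] Q1=[] Q2=[P1,P2,P3]
t=27-33: P1@Q2 runs 6, rem=0, completes. Q0=[] Q1=[] Q2=[P2,P3]
t=33-37: P2@Q2 runs 4, rem=0, completes. Q0=[] Q1=[] Q2=[P3]
t=37-42: P3@Q2 runs 5, rem=0, completes. Q0=[] Q1=[] Q2=[]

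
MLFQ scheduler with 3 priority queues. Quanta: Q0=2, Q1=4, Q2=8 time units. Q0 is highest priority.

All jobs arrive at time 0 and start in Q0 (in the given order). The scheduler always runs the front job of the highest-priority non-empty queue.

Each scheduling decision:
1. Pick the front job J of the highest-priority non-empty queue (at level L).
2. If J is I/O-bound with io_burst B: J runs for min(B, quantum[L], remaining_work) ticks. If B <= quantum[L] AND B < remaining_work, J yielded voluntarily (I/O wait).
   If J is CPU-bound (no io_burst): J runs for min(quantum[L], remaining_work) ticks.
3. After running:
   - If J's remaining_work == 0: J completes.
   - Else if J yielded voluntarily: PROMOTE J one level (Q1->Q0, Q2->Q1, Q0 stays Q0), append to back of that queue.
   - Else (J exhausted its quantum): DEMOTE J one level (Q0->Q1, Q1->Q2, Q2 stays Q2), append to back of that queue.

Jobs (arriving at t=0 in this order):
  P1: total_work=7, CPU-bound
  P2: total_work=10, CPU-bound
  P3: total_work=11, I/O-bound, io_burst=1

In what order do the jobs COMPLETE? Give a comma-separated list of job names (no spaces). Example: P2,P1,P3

t=0-2: P1@Q0 runs 2, rem=5, quantum used, demote→Q1. Q0=[P2,P3] Q1=[P1] Q2=[]
t=2-4: P2@Q0 runs 2, rem=8, quantum used, demote→Q1. Q0=[P3] Q1=[P1,P2] Q2=[]
t=4-5: P3@Q0 runs 1, rem=10, I/O yield, promote→Q0. Q0=[P3] Q1=[P1,P2] Q2=[]
t=5-6: P3@Q0 runs 1, rem=9, I/O yield, promote→Q0. Q0=[P3] Q1=[P1,P2] Q2=[]
t=6-7: P3@Q0 runs 1, rem=8, I/O yield, promote→Q0. Q0=[P3] Q1=[P1,P2] Q2=[]
t=7-8: P3@Q0 runs 1, rem=7, I/O yield, promote→Q0. Q0=[P3] Q1=[P1,P2] Q2=[]
t=8-9: P3@Q0 runs 1, rem=6, I/O yield, promote→Q0. Q0=[P3] Q1=[P1,P2] Q2=[]
t=9-10: P3@Q0 runs 1, rem=5, I/O yield, promote→Q0. Q0=[P3] Q1=[P1,P2] Q2=[]
t=10-11: P3@Q0 runs 1, rem=4, I/O yield, promote→Q0. Q0=[P3] Q1=[P1,P2] Q2=[]
t=11-12: P3@Q0 runs 1, rem=3, I/O yield, promote→Q0. Q0=[P3] Q1=[P1,P2] Q2=[]
t=12-13: P3@Q0 runs 1, rem=2, I/O yield, promote→Q0. Q0=[P3] Q1=[P1,P2] Q2=[]
t=13-14: P3@Q0 runs 1, rem=1, I/O yield, promote→Q0. Q0=[P3] Q1=[P1,P2] Q2=[]
t=14-15: P3@Q0 runs 1, rem=0, completes. Q0=[] Q1=[P1,P2] Q2=[]
t=15-19: P1@Q1 runs 4, rem=1, quantum used, demote→Q2. Q0=[] Q1=[P2] Q2=[P1]
t=19-23: P2@Q1 runs 4, rem=4, quantum used, demote→Q2. Q0=[] Q1=[] Q2=[P1,P2]
t=23-24: P1@Q2 runs 1, rem=0, completes. Q0=[] Q1=[] Q2=[P2]
t=24-28: P2@Q2 runs 4, rem=0, completes. Q0=[] Q1=[] Q2=[]

Answer: P3,P1,P2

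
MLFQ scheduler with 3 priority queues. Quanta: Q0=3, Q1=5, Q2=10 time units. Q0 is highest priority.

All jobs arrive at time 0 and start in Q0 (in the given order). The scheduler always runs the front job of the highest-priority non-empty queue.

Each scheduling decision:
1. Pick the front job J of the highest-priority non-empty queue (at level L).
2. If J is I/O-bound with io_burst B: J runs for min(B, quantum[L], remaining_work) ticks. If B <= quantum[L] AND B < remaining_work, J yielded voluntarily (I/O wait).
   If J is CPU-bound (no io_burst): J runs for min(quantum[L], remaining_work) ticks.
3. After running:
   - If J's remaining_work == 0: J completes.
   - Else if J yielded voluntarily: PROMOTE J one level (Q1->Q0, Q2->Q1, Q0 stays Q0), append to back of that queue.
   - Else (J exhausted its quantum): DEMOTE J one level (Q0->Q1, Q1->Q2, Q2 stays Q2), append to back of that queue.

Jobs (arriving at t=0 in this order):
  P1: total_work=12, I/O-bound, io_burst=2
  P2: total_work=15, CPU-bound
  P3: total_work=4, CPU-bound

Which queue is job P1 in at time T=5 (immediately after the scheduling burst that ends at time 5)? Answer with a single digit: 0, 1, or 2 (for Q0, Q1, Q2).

t=0-2: P1@Q0 runs 2, rem=10, I/O yield, promote→Q0. Q0=[P2,P3,P1] Q1=[] Q2=[]
t=2-5: P2@Q0 runs 3, rem=12, quantum used, demote→Q1. Q0=[P3,P1] Q1=[P2] Q2=[]
t=5-8: P3@Q0 runs 3, rem=1, quantum used, demote→Q1. Q0=[P1] Q1=[P2,P3] Q2=[]
t=8-10: P1@Q0 runs 2, rem=8, I/O yield, promote→Q0. Q0=[P1] Q1=[P2,P3] Q2=[]
t=10-12: P1@Q0 runs 2, rem=6, I/O yield, promote→Q0. Q0=[P1] Q1=[P2,P3] Q2=[]
t=12-14: P1@Q0 runs 2, rem=4, I/O yield, promote→Q0. Q0=[P1] Q1=[P2,P3] Q2=[]
t=14-16: P1@Q0 runs 2, rem=2, I/O yield, promote→Q0. Q0=[P1] Q1=[P2,P3] Q2=[]
t=16-18: P1@Q0 runs 2, rem=0, completes. Q0=[] Q1=[P2,P3] Q2=[]
t=18-23: P2@Q1 runs 5, rem=7, quantum used, demote→Q2. Q0=[] Q1=[P3] Q2=[P2]
t=23-24: P3@Q1 runs 1, rem=0, completes. Q0=[] Q1=[] Q2=[P2]
t=24-31: P2@Q2 runs 7, rem=0, completes. Q0=[] Q1=[] Q2=[]

Answer: 0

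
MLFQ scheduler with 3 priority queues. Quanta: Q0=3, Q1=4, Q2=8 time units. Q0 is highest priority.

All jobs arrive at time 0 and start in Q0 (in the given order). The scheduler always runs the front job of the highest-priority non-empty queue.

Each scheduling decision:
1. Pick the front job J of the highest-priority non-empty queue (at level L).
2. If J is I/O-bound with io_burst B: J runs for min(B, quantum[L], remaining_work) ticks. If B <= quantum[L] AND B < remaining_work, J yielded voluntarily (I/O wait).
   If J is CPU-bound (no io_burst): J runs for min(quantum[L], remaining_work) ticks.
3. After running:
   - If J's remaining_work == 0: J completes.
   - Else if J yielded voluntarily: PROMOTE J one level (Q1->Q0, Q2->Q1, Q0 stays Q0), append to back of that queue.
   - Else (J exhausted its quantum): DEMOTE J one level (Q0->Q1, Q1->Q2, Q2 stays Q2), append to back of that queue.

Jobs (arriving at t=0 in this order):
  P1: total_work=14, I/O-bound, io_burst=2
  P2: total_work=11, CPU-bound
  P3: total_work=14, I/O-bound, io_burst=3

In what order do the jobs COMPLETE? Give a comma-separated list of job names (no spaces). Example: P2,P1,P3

t=0-2: P1@Q0 runs 2, rem=12, I/O yield, promote→Q0. Q0=[P2,P3,P1] Q1=[] Q2=[]
t=2-5: P2@Q0 runs 3, rem=8, quantum used, demote→Q1. Q0=[P3,P1] Q1=[P2] Q2=[]
t=5-8: P3@Q0 runs 3, rem=11, I/O yield, promote→Q0. Q0=[P1,P3] Q1=[P2] Q2=[]
t=8-10: P1@Q0 runs 2, rem=10, I/O yield, promote→Q0. Q0=[P3,P1] Q1=[P2] Q2=[]
t=10-13: P3@Q0 runs 3, rem=8, I/O yield, promote→Q0. Q0=[P1,P3] Q1=[P2] Q2=[]
t=13-15: P1@Q0 runs 2, rem=8, I/O yield, promote→Q0. Q0=[P3,P1] Q1=[P2] Q2=[]
t=15-18: P3@Q0 runs 3, rem=5, I/O yield, promote→Q0. Q0=[P1,P3] Q1=[P2] Q2=[]
t=18-20: P1@Q0 runs 2, rem=6, I/O yield, promote→Q0. Q0=[P3,P1] Q1=[P2] Q2=[]
t=20-23: P3@Q0 runs 3, rem=2, I/O yield, promote→Q0. Q0=[P1,P3] Q1=[P2] Q2=[]
t=23-25: P1@Q0 runs 2, rem=4, I/O yield, promote→Q0. Q0=[P3,P1] Q1=[P2] Q2=[]
t=25-27: P3@Q0 runs 2, rem=0, completes. Q0=[P1] Q1=[P2] Q2=[]
t=27-29: P1@Q0 runs 2, rem=2, I/O yield, promote→Q0. Q0=[P1] Q1=[P2] Q2=[]
t=29-31: P1@Q0 runs 2, rem=0, completes. Q0=[] Q1=[P2] Q2=[]
t=31-35: P2@Q1 runs 4, rem=4, quantum used, demote→Q2. Q0=[] Q1=[] Q2=[P2]
t=35-39: P2@Q2 runs 4, rem=0, completes. Q0=[] Q1=[] Q2=[]

Answer: P3,P1,P2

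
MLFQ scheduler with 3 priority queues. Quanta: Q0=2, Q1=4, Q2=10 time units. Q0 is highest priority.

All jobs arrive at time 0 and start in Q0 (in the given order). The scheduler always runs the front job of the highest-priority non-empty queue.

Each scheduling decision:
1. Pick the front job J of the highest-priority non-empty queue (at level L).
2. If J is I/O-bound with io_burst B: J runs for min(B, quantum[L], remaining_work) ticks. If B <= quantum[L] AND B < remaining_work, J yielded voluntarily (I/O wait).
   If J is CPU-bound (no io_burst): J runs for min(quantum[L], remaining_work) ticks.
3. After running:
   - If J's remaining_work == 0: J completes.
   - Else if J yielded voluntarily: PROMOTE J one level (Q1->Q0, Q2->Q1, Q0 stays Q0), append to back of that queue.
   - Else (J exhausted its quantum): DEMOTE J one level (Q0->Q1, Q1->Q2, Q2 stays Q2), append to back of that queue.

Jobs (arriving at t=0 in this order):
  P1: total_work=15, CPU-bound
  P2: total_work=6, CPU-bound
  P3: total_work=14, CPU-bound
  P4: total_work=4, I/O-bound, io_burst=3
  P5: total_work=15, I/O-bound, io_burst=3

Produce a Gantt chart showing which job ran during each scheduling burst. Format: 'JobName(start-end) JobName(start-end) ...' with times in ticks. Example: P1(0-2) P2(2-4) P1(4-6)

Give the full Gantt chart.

Answer: P1(0-2) P2(2-4) P3(4-6) P4(6-8) P5(8-10) P1(10-14) P2(14-18) P3(18-22) P4(22-24) P5(24-27) P5(27-29) P5(29-32) P5(32-34) P5(34-37) P1(37-46) P3(46-54)

Derivation:
t=0-2: P1@Q0 runs 2, rem=13, quantum used, demote→Q1. Q0=[P2,P3,P4,P5] Q1=[P1] Q2=[]
t=2-4: P2@Q0 runs 2, rem=4, quantum used, demote→Q1. Q0=[P3,P4,P5] Q1=[P1,P2] Q2=[]
t=4-6: P3@Q0 runs 2, rem=12, quantum used, demote→Q1. Q0=[P4,P5] Q1=[P1,P2,P3] Q2=[]
t=6-8: P4@Q0 runs 2, rem=2, quantum used, demote→Q1. Q0=[P5] Q1=[P1,P2,P3,P4] Q2=[]
t=8-10: P5@Q0 runs 2, rem=13, quantum used, demote→Q1. Q0=[] Q1=[P1,P2,P3,P4,P5] Q2=[]
t=10-14: P1@Q1 runs 4, rem=9, quantum used, demote→Q2. Q0=[] Q1=[P2,P3,P4,P5] Q2=[P1]
t=14-18: P2@Q1 runs 4, rem=0, completes. Q0=[] Q1=[P3,P4,P5] Q2=[P1]
t=18-22: P3@Q1 runs 4, rem=8, quantum used, demote→Q2. Q0=[] Q1=[P4,P5] Q2=[P1,P3]
t=22-24: P4@Q1 runs 2, rem=0, completes. Q0=[] Q1=[P5] Q2=[P1,P3]
t=24-27: P5@Q1 runs 3, rem=10, I/O yield, promote→Q0. Q0=[P5] Q1=[] Q2=[P1,P3]
t=27-29: P5@Q0 runs 2, rem=8, quantum used, demote→Q1. Q0=[] Q1=[P5] Q2=[P1,P3]
t=29-32: P5@Q1 runs 3, rem=5, I/O yield, promote→Q0. Q0=[P5] Q1=[] Q2=[P1,P3]
t=32-34: P5@Q0 runs 2, rem=3, quantum used, demote→Q1. Q0=[] Q1=[P5] Q2=[P1,P3]
t=34-37: P5@Q1 runs 3, rem=0, completes. Q0=[] Q1=[] Q2=[P1,P3]
t=37-46: P1@Q2 runs 9, rem=0, completes. Q0=[] Q1=[] Q2=[P3]
t=46-54: P3@Q2 runs 8, rem=0, completes. Q0=[] Q1=[] Q2=[]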